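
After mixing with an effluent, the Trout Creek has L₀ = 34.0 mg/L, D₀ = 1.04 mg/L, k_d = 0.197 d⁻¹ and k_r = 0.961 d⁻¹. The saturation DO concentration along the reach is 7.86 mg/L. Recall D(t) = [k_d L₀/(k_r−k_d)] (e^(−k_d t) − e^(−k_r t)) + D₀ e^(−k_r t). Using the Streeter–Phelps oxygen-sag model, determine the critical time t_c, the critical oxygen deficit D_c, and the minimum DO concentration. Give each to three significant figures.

t_c = [1/(k_r−k_d)] ln[(k_r/k_d)(1 − D₀(k_r−k_d)/(k_d L₀))]
= [1/(0.961−0.197)] ln[(0.961/0.197)(1 − 1.04×0.7640/(0.197×34.0))]
= (1/0.7640) ln[4.878 × 0.8814] = 1.309 × ln(4.299) = 1.309 × 1.458 = 1.909 d.
L(t_c) = L₀ e^(−k_d t_c) = 34.0 × 0.6865 = 23.34 mg/L, and at the critical point k_r D_c = k_d L, so D_c = (0.197/0.961) × 23.34 = 4.785 mg/L.
Minimum DO = C_s − D_c = 7.86 − 4.785 = 3.075 mg/L.

t_c ≈ 1.91 d; D_c ≈ 4.79 mg/L; min DO ≈ 3.07 mg/L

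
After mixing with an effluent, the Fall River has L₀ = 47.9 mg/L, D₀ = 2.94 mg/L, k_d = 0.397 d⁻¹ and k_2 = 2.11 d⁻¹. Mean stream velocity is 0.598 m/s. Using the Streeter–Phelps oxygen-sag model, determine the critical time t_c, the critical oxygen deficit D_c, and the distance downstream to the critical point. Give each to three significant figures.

At the critical point dD/dt = 0, so k_d L₀ e^(−k_d t) = k_2 D. Substituting D(t) from the Streeter–Phelps equation and solving for t gives
t_c = ln[(k_2/k_d)(1 − D₀(k_2−k_d)/(k_d L₀))] / (k_2−k_d).
Here k_2−k_d = 1.713 d⁻¹ and 1 − D₀(k_2−k_d)/(k_d L₀) = 1 − 2.94×1.713/(0.397×47.9) = 0.7352, so
t_c = ln(5.315 × 0.7352) / 1.713 = 1.363 / 1.713 = 0.7956 d.
L(t_c) = L₀ e^(−k_d t_c) = 47.9 × 0.7292 = 34.93 mg/L, and at the critical point k_2 D_c = k_d L, so D_c = (0.397/2.11) × 34.93 = 6.572 mg/L.
x_c = v t_c = 0.598 m/s × 0.7956 d × 86400 s/d = 41110 m ≈ 41.1 km.

t_c ≈ 0.796 d; D_c ≈ 6.57 mg/L; x_c ≈ 41.1 km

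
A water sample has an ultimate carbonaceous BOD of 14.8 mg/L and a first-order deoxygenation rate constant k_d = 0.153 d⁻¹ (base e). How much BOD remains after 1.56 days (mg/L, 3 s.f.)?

L ≈ 11.7 mg/L

L_t = L₀ e^(−k_d t) = 14.8 × e^(−0.153×1.56) = 14.8 × 0.7877 = 11.66 mg/L.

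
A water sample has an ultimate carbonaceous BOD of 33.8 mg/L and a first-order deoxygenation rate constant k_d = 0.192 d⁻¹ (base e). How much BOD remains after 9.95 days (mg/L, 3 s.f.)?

L ≈ 5.00 mg/L

L_t = L₀ e^(−k_d t) = 33.8 × e^(−0.192×9.95) = 33.8 × 0.1480 = 5.003 mg/L.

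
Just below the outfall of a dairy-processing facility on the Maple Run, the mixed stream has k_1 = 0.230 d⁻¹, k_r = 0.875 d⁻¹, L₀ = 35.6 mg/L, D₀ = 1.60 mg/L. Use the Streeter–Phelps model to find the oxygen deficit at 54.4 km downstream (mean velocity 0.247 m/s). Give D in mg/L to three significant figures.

D ≈ 5.87 mg/L

Travel time t = x/v = 54.4 km / (0.247 m/s) = 54400 m / 0.247 m/s = 220200 s = 2.549 d.
k_1 L₀/(k_r−k_1) = 0.230×35.6/(0.875−0.230) = 8.188/0.6450 = 12.69 mg/L.
e^(−k_1 t) = e^(−0.230×2.549) = 0.5564; e^(−k_r t) = e^(−0.875×2.549) = 0.1075.
D = 12.69 × (0.5564 − 0.1075) + 1.60 × 0.1075 = 5.699 + 0.1720 = 5.871 mg/L.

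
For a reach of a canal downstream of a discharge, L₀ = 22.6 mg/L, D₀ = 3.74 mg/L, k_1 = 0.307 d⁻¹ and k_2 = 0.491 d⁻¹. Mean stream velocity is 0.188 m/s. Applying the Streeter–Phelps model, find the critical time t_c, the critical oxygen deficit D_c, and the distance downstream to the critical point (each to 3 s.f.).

t_c ≈ 1.98 d; D_c ≈ 7.68 mg/L; x_c ≈ 32.2 km

At the critical point dD/dt = 0, so k_1 L₀ e^(−k_1 t) = k_2 D. Substituting D(t) from the Streeter–Phelps equation and solving for t gives
t_c = ln[(k_2/k_1)(1 − D₀(k_2−k_1)/(k_1 L₀))] / (k_2−k_1).
Here k_2−k_1 = 0.1840 d⁻¹ and 1 − D₀(k_2−k_1)/(k_1 L₀) = 1 − 3.74×0.1840/(0.307×22.6) = 0.9008, so
t_c = ln(1.599 × 0.9008) / 0.1840 = 0.3651 / 0.1840 = 1.984 d.
D_c = (k_1/k_2) L₀ e^(−k_1 t_c) = (0.307/0.491) × 22.6 × e^(−0.307×1.984) = 0.6253 × 22.6 × 0.5438 = 7.684 mg/L.
x_c = v t_c = 0.188 m/s × 1.984 d × 86400 s/d = 32230 m ≈ 32.2 km.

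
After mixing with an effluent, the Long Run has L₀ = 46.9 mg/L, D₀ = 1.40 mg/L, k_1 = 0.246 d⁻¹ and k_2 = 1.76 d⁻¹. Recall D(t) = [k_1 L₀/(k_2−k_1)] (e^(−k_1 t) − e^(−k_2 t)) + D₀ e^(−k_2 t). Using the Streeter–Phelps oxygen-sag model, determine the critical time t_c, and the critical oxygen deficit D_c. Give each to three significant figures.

At the critical point dD/dt = 0, so k_1 L₀ e^(−k_1 t) = k_2 D. Substituting D(t) from the Streeter–Phelps equation and solving for t gives
t_c = ln[(k_2/k_1)(1 − D₀(k_2−k_1)/(k_1 L₀))] / (k_2−k_1).
Here k_2−k_1 = 1.514 d⁻¹ and 1 − D₀(k_2−k_1)/(k_1 L₀) = 1 − 1.40×1.514/(0.246×46.9) = 0.8163, so
t_c = ln(7.154 × 0.8163) / 1.514 = 1.765 / 1.514 = 1.166 d.
L(t_c) = L₀ e^(−k_1 t_c) = 46.9 × 0.7507 = 35.21 mg/L, and at the critical point k_2 D_c = k_1 L, so D_c = (0.246/1.76) × 35.21 = 4.921 mg/L.

t_c ≈ 1.17 d; D_c ≈ 4.92 mg/L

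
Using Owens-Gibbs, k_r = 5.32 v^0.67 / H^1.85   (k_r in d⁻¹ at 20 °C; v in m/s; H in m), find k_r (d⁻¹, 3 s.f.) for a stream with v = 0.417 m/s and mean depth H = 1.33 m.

k_r ≈ 1.75 d⁻¹

k_r = 5.32 × 0.417^0.67 / 1.33^1.85 = 5.32 × 0.5565 / 1.695 = 1.747 d⁻¹.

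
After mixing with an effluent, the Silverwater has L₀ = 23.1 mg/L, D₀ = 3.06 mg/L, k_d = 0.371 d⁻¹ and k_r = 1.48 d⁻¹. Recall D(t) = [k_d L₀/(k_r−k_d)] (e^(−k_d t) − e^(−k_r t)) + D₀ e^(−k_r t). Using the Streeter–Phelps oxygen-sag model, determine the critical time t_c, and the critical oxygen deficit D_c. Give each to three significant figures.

At the critical point dD/dt = 0, so k_d L₀ e^(−k_d t) = k_r D. Substituting D(t) from the Streeter–Phelps equation and solving for t gives
t_c = ln[(k_r/k_d)(1 − D₀(k_r−k_d)/(k_d L₀))] / (k_r−k_d).
Here k_r−k_d = 1.109 d⁻¹ and 1 − D₀(k_r−k_d)/(k_d L₀) = 1 − 3.06×1.109/(0.371×23.1) = 0.6040, so
t_c = ln(3.989 × 0.6040) / 1.109 = 0.8795 / 1.109 = 0.7930 d.
D_c = (k_d/k_r) L₀ e^(−k_d t_c) = (0.371/1.48) × 23.1 × e^(−0.371×0.7930) = 0.2507 × 23.1 × 0.7451 = 4.315 mg/L.

t_c ≈ 0.793 d; D_c ≈ 4.31 mg/L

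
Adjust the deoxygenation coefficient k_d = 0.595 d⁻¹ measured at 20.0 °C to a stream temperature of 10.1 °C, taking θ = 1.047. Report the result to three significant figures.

k_d ≈ 0.378 d⁻¹

k_d(T₂) = k_d(T₁) · θ^(T₂−T₁) = 0.595 × 1.047^(10.1−20.0)
= 0.595 × 1.047^-9.90 = 0.595 × 0.6346 = 0.3776 d⁻¹.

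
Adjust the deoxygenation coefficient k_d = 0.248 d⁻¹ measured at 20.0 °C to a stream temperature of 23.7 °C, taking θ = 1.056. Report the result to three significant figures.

k_d ≈ 0.303 d⁻¹

k_d(T₂) = k_d(T₁) · θ^(T₂−T₁) = 0.248 × 1.056^(23.7−20.0)
= 0.248 × 1.056^3.70 = 0.248 × 1.223 = 0.3034 d⁻¹.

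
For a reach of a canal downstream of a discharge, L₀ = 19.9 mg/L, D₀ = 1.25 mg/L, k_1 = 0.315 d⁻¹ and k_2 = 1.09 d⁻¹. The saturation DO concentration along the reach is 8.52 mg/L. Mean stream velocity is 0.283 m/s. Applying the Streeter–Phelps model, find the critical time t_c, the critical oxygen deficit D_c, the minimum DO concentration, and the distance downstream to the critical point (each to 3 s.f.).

t_c = [1/(k_2−k_1)] ln[(k_2/k_1)(1 − D₀(k_2−k_1)/(k_1 L₀))]
= [1/(1.09−0.315)] ln[(1.09/0.315)(1 − 1.25×0.7750/(0.315×19.9))]
= (1/0.7750) ln[3.460 × 0.8455] = 1.290 × ln(2.926) = 1.290 × 1.073 = 1.385 d.
D_c = (k_1/k_2) L₀ e^(−k_1 t_c) = (0.315/1.09) × 19.9 × e^(−0.315×1.385) = 0.2890 × 19.9 × 0.6464 = 3.717 mg/L.
Minimum DO = C_s − D_c = 8.52 − 3.717 = 4.803 mg/L.
x_c = v t_c = 0.283 m/s × 1.385 d × 86400 s/d = 33870 m ≈ 33.9 km.

t_c ≈ 1.39 d; D_c ≈ 3.72 mg/L; min DO ≈ 4.80 mg/L; x_c ≈ 33.9 km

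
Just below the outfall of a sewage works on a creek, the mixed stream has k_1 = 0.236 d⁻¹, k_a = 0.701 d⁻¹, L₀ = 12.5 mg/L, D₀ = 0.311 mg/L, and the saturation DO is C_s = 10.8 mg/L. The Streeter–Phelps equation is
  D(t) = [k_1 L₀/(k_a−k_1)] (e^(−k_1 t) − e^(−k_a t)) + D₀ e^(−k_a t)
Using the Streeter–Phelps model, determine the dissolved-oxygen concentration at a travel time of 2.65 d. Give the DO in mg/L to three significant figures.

k_1 L₀/(k_a−k_1) = 0.236×12.5/(0.701−0.236) = 2.950/0.4650 = 6.344 mg/L.
e^(−k_1 t) = e^(−0.236×2.650) = 0.5350; e^(−k_a t) = e^(−0.701×2.650) = 0.1560.
D = 6.344 × (0.5350 − 0.1560) + 0.311 × 0.1560 = 2.404 + 0.04853 = 2.453 mg/L.
DO = C_s − D = 10.8 − 2.453 = 8.347 mg/L.

DO ≈ 8.35 mg/L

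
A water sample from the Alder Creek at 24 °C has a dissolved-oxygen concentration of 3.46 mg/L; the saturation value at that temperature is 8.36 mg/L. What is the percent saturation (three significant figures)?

% saturation = C/C_s × 100 = 3.46/8.36 × 100 = 41.4 %.

41.4 % saturation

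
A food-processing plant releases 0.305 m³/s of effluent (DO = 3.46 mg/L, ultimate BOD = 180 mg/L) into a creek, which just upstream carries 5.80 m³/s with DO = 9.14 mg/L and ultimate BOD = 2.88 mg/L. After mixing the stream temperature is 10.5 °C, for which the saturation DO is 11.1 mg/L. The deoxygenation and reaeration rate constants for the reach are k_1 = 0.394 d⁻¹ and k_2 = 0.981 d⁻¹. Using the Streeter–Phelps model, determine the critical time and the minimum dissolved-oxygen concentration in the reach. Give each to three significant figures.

Mixed DO = (5.80×9.14 + 0.305×3.46)/(5.80+0.305) = 54.07/6.105 = 8.856 mg/L.
Mixed L₀ = (5.80×2.88 + 0.305×180)/(6.105) = 71.60/6.105 = 11.73 mg/L.
Initial deficit D₀ = C_s − DO₀ = 11.1 − 8.856 = 2.244 mg/L.
t_c = (1/0.5870) ln[(0.981/0.394)(1 − 2.244×0.5870/(0.394×11.73))] = 1.704 × ln(1.780) = 0.9825 d.
D_c = (0.394/0.981) × 11.73 × e^(−0.394×0.9825) = 0.4016 × 11.73 × 0.6790 = 3.199 mg/L.
Minimum DO = 11.1 − 3.199 = 7.901 mg/L.

t_c ≈ 0.982 d; minimum DO ≈ 7.90 mg/L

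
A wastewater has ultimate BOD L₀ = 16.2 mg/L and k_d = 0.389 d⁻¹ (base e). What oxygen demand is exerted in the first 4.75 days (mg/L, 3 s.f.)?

y ≈ 13.6 mg/L

y_t = L₀(1 − e^(−k_d t)) = 16.2 × (1 − e^(−0.389×4.75))
= 16.2 × (1 − 0.1576) = 16.2 × 0.8424 = 13.65 mg/L.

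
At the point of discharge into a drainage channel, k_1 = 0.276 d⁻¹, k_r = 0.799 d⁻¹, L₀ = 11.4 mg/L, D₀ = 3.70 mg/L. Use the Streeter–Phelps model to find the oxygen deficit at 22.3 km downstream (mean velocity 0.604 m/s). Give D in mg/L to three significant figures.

Travel time t = x/v = 22.3 km / (0.604 m/s) = 22300 m / 0.604 m/s = 36920 s = 0.4273 d.
k_1 L₀/(k_r−k_1) = 0.276×11.4/(0.799−0.276) = 3.146/0.5230 = 6.016 mg/L.
e^(−k_1 t) = e^(−0.276×0.4273) = 0.8887; e^(−k_r t) = e^(−0.799×0.4273) = 0.7108.
D = 6.016 × (0.8887 − 0.7108) + 3.70 × 0.7108 = 1.071 + 2.630 = 3.701 mg/L.

D ≈ 3.70 mg/L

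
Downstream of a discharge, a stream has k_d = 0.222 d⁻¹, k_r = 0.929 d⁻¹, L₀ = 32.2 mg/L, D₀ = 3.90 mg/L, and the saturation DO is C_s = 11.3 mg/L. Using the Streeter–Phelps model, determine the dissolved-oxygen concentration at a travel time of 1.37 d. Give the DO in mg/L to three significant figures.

DO ≈ 5.58 mg/L

k_d L₀/(k_r−k_d) = 0.222×32.2/(0.929−0.222) = 7.148/0.7070 = 10.11 mg/L.
e^(−k_d t) = e^(−0.222×1.370) = 0.7378; e^(−k_r t) = e^(−0.929×1.370) = 0.2801.
D = 10.11 × (0.7378 − 0.2801) + 3.90 × 0.2801 = 4.628 + 1.092 = 5.720 mg/L.
DO = C_s − D = 11.3 − 5.720 = 5.580 mg/L.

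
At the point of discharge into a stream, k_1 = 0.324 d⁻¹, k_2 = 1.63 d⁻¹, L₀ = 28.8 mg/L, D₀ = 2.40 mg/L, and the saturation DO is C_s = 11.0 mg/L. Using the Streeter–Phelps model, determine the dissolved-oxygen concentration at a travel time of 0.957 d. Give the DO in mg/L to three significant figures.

k_1 L₀/(k_2−k_1) = 0.324×28.8/(1.63−0.324) = 9.331/1.306 = 7.145 mg/L.
e^(−k_1 t) = e^(−0.324×0.9570) = 0.7334; e^(−k_2 t) = e^(−1.63×0.9570) = 0.2102.
D = 7.145 × (0.7334 − 0.2102) + 2.40 × 0.2102 = 3.738 + 0.5044 = 4.243 mg/L.
DO = C_s − D = 11.0 − 4.243 = 6.757 mg/L.

DO ≈ 6.76 mg/L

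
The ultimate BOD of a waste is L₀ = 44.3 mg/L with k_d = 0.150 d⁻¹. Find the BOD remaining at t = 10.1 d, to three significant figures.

L ≈ 9.74 mg/L

L_t = L₀ e^(−k_d t) = 44.3 × e^(−0.150×10.1) = 44.3 × 0.2198 = 9.738 mg/L.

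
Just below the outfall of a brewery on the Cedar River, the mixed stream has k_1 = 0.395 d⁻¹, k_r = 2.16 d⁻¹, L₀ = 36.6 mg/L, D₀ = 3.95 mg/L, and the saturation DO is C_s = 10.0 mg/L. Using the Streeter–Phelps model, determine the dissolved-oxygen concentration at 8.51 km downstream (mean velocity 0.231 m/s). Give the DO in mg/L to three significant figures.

DO ≈ 4.77 mg/L

Travel time t = x/v = 8.51 km / (0.231 m/s) = 8510 m / 0.231 m/s = 36840 s = 0.4264 d.
k_1 L₀/(k_r−k_1) = 0.395×36.6/(2.16−0.395) = 14.46/1.765 = 8.191 mg/L.
e^(−k_1 t) = e^(−0.395×0.4264) = 0.8450; e^(−k_r t) = e^(−2.16×0.4264) = 0.3981.
D = 8.191 × (0.8450 − 0.3981) + 3.95 × 0.3981 = 3.660 + 1.573 = 5.233 mg/L.
DO = C_s − D = 10.0 − 5.233 = 4.767 mg/L.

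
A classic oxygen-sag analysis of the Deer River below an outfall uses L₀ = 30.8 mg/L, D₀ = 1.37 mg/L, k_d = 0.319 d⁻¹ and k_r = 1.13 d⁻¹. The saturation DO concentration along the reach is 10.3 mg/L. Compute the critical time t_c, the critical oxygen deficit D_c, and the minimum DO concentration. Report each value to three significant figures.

t_c ≈ 1.41 d; D_c ≈ 5.54 mg/L; min DO ≈ 4.76 mg/L

At the critical point dD/dt = 0, so k_d L₀ e^(−k_d t) = k_r D. Substituting D(t) from the Streeter–Phelps equation and solving for t gives
t_c = ln[(k_r/k_d)(1 − D₀(k_r−k_d)/(k_d L₀))] / (k_r−k_d).
Here k_r−k_d = 0.8110 d⁻¹ and 1 − D₀(k_r−k_d)/(k_d L₀) = 1 − 1.37×0.8110/(0.319×30.8) = 0.8869, so
t_c = ln(3.542 × 0.8869) / 0.8110 = 1.145 / 0.8110 = 1.412 d.
D_c = (k_d/k_r) L₀ e^(−k_d t_c) = (0.319/1.13) × 30.8 × e^(−0.319×1.412) = 0.2823 × 30.8 × 0.6374 = 5.542 mg/L.
Minimum DO = C_s − D_c = 10.3 − 5.542 = 4.758 mg/L.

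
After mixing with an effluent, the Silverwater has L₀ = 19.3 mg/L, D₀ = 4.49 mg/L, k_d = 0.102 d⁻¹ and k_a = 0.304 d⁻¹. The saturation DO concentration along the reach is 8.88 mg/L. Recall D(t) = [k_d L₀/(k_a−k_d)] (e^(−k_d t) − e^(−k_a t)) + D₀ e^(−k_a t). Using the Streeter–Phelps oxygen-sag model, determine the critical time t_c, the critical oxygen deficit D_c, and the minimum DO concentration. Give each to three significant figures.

t_c ≈ 2.35 d; D_c ≈ 5.10 mg/L; min DO ≈ 3.78 mg/L

At the critical point dD/dt = 0, so k_d L₀ e^(−k_d t) = k_a D. Substituting D(t) from the Streeter–Phelps equation and solving for t gives
t_c = ln[(k_a/k_d)(1 − D₀(k_a−k_d)/(k_d L₀))] / (k_a−k_d).
Here k_a−k_d = 0.2020 d⁻¹ and 1 − D₀(k_a−k_d)/(k_d L₀) = 1 − 4.49×0.2020/(0.102×19.3) = 0.5393, so
t_c = ln(2.980 × 0.5393) / 0.2020 = 0.4745 / 0.2020 = 2.349 d.
L(t_c) = L₀ e^(−k_d t_c) = 19.3 × 0.7869 = 15.19 mg/L, and at the critical point k_a D_c = k_d L, so D_c = (0.102/0.304) × 15.19 = 5.096 mg/L.
Minimum DO = C_s − D_c = 8.88 − 5.096 = 3.784 mg/L.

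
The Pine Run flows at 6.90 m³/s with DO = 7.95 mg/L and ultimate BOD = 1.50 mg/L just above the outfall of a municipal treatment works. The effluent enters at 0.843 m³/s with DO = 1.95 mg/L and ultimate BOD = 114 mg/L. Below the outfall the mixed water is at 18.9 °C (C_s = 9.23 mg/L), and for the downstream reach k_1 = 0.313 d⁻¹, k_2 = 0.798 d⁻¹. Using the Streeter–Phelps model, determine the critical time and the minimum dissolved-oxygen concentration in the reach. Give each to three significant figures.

Mixed DO = (6.90×7.95 + 0.843×1.95)/(6.90+0.843) = 56.50/7.743 = 7.297 mg/L.
Mixed L₀ = (6.90×1.50 + 0.843×114)/(7.743) = 106.5/7.743 = 13.75 mg/L.
Initial deficit D₀ = C_s − DO₀ = 9.23 − 7.297 = 1.933 mg/L.
t_c = (1/0.4850) ln[(0.798/0.313)(1 − 1.933×0.4850/(0.313×13.75))] = 2.062 × ln(1.994) = 1.423 d.
D_c = (0.313/0.798) × 13.75 × e^(−0.313×1.423) = 0.3922 × 13.75 × 0.6406 = 3.454 mg/L.
Minimum DO = 9.23 − 3.454 = 5.776 mg/L.

t_c ≈ 1.42 d; minimum DO ≈ 5.78 mg/L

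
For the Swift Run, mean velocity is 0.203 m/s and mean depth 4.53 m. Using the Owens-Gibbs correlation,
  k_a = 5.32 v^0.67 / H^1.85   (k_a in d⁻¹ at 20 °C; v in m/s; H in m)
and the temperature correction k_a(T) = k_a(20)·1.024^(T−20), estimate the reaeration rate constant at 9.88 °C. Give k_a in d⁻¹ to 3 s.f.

k_a ≈ 0.0879 d⁻¹

k_a(20) = 5.32 × 0.203^0.67 / 4.53^1.85 = 5.32 × 0.3436 / 16.36 = 0.1117 d⁻¹.
k_a(9.88) = 0.1117 × 1.024^(9.88−20) = 0.1117 × 0.7866 = 0.08789 d⁻¹.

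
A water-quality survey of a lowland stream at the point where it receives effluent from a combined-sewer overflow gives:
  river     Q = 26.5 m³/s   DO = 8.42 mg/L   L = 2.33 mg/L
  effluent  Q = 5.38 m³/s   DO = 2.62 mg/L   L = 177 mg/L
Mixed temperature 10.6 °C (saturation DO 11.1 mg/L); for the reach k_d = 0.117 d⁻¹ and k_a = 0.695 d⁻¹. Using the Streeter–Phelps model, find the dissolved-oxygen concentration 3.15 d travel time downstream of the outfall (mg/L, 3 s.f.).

Mixed DO = (26.5×8.42 + 5.38×2.62)/(26.5+5.38) = 237.2/31.88 = 7.441 mg/L.
Mixed L₀ = (26.5×2.33 + 5.38×177)/(31.88) = 1014/31.88 = 31.81 mg/L.
Initial deficit D₀ = C_s − DO₀ = 11.1 − 7.441 = 3.659 mg/L.
D(3.15) = [0.117×31.81/(0.695−0.117)](e^(−0.117×3.15) − e^(−0.695×3.15)) + 3.659 e^(−0.695×3.15)
= 6.438 × (0.6917 − 0.1120) + 3.659 × 0.1120 = 4.142 mg/L.
DO = 11.1 − 4.142 = 6.958 mg/L.

DO ≈ 6.96 mg/L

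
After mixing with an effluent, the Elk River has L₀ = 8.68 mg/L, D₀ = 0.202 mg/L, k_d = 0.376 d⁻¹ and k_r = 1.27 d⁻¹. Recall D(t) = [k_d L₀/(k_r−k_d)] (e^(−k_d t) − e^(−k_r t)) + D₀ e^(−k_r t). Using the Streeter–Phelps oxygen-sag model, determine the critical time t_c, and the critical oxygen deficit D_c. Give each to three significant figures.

With k_r/k_d = 3.378 and 1 − D₀(k_r−k_d)/(k_d L₀) = 0.9447,
t_c = ln(3.378 × 0.9447) / (1.27 − 0.376) = ln(3.191) / 0.8940 = 1.160/0.8940 = 1.298 d.
L(t_c) = L₀ e^(−k_d t_c) = 8.68 × 0.6139 = 5.328 mg/L, and at the critical point k_r D_c = k_d L, so D_c = (0.376/1.27) × 5.328 = 1.578 mg/L.

t_c ≈ 1.30 d; D_c ≈ 1.58 mg/L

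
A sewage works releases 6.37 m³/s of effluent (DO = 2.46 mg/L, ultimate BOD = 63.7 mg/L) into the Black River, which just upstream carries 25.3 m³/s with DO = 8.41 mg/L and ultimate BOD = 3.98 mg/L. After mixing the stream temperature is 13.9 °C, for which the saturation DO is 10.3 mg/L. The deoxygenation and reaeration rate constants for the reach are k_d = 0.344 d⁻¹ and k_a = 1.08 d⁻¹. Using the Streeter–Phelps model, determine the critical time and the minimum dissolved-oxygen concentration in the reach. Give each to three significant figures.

Mixed DO = (25.3×8.41 + 6.37×2.46)/(25.3+6.37) = 228.4/31.67 = 7.213 mg/L.
Mixed L₀ = (25.3×3.98 + 6.37×63.7)/(31.67) = 506.5/31.67 = 15.99 mg/L.
Initial deficit D₀ = C_s − DO₀ = 10.3 − 7.213 = 3.087 mg/L.
t_c = (1/0.7360) ln[(1.08/0.344)(1 − 3.087×0.7360/(0.344×15.99))] = 1.359 × ln(1.843) = 0.8307 d.
D_c = (0.344/1.08) × 15.99 × e^(−0.344×0.8307) = 0.3185 × 15.99 × 0.7514 = 3.828 mg/L.
Minimum DO = 10.3 − 3.828 = 6.472 mg/L.

t_c ≈ 0.831 d; minimum DO ≈ 6.47 mg/L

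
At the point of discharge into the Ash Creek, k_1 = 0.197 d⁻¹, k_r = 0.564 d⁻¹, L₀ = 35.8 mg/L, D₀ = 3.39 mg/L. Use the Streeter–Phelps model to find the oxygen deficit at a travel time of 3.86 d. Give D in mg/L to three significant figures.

D ≈ 7.19 mg/L

k_1 L₀/(k_r−k_1) = 0.197×35.8/(0.564−0.197) = 7.053/0.3670 = 19.22 mg/L.
e^(−k_1 t) = e^(−0.197×3.860) = 0.4675; e^(−k_r t) = e^(−0.564×3.860) = 0.1134.
D = 19.22 × (0.4675 − 0.1134) + 3.39 × 0.1134 = 6.805 + 0.3843 = 7.189 mg/L.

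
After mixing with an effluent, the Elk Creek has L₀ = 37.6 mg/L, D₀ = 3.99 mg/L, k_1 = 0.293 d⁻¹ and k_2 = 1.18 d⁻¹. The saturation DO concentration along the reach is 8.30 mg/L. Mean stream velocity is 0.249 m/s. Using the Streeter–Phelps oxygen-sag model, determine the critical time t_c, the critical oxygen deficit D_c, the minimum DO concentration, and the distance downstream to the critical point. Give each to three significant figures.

t_c = [1/(k_2−k_1)] ln[(k_2/k_1)(1 − D₀(k_2−k_1)/(k_1 L₀))]
= [1/(1.18−0.293)] ln[(1.18/0.293)(1 − 3.99×0.8870/(0.293×37.6))]
= (1/0.8870) ln[4.027 × 0.6788] = 1.127 × ln(2.734) = 1.127 × 1.006 = 1.134 d.
D_c = (k_1/k_2) L₀ e^(−k_1 t_c) = (0.293/1.18) × 37.6 × e^(−0.293×1.134) = 0.2483 × 37.6 × 0.7174 = 6.697 mg/L.
Minimum DO = C_s − D_c = 8.30 − 6.697 = 1.603 mg/L.
x_c = v t_c = 0.249 m/s × 1.134 d × 86400 s/d = 24390 m ≈ 24.4 km.

t_c ≈ 1.13 d; D_c ≈ 6.70 mg/L; min DO ≈ 1.60 mg/L; x_c ≈ 24.4 km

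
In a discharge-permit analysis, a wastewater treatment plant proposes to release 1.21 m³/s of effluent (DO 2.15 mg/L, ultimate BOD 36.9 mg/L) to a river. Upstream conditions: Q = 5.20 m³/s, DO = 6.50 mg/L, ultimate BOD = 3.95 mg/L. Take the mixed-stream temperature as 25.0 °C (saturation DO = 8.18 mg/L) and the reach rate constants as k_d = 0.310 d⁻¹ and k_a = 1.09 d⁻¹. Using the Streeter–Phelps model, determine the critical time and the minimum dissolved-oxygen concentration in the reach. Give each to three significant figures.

Mixed DO = (5.20×6.50 + 1.21×2.15)/(5.20+1.21) = 36.40/6.410 = 5.679 mg/L.
Mixed L₀ = (5.20×3.95 + 1.21×36.9)/(6.410) = 65.19/6.410 = 10.17 mg/L.
Initial deficit D₀ = C_s − DO₀ = 8.18 − 5.679 = 2.501 mg/L.
t_c = (1/0.7800) ln[(1.09/0.310)(1 − 2.501×0.7800/(0.310×10.17))] = 1.282 × ln(1.340) = 0.3755 d.
D_c = (0.310/1.09) × 10.17 × e^(−0.310×0.3755) = 0.2844 × 10.17 × 0.8901 = 2.575 mg/L.
Minimum DO = 8.18 − 2.575 = 5.605 mg/L.

t_c ≈ 0.376 d; minimum DO ≈ 5.61 mg/L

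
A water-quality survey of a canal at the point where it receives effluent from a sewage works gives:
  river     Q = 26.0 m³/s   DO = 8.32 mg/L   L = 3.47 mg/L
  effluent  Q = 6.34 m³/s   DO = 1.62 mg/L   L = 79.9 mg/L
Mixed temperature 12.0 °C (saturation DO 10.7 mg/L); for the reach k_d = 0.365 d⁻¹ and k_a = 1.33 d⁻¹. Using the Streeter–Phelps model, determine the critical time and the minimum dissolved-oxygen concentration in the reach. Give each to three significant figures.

t_c ≈ 0.559 d; minimum DO ≈ 6.57 mg/L

Mixed DO = (26.0×8.32 + 6.34×1.62)/(26.0+6.34) = 226.6/32.34 = 7.007 mg/L.
Mixed L₀ = (26.0×3.47 + 6.34×79.9)/(32.34) = 596.8/32.34 = 18.45 mg/L.
Initial deficit D₀ = C_s − DO₀ = 10.7 − 7.007 = 3.693 mg/L.
t_c = (1/0.9650) ln[(1.33/0.365)(1 − 3.693×0.9650/(0.365×18.45))] = 1.036 × ln(1.716) = 0.5594 d.
D_c = (0.365/1.33) × 18.45 × e^(−0.365×0.5594) = 0.2744 × 18.45 × 0.8153 = 4.129 mg/L.
Minimum DO = 10.7 − 4.129 = 6.571 mg/L.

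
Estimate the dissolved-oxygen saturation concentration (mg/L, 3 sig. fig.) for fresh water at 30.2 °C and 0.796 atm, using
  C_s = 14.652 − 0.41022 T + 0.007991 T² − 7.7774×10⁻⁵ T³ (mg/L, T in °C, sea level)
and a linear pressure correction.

C_s ≈ 5.90 mg/L

At sea level: C_s = 14.652 − 0.41022×30.2 + 0.007991×30.2² − 7.7774×10⁻⁵×30.2³ = 7.409 mg/L.
Pressure correction: C_s' = 7.409 × 0.796 = 5.898 mg/L.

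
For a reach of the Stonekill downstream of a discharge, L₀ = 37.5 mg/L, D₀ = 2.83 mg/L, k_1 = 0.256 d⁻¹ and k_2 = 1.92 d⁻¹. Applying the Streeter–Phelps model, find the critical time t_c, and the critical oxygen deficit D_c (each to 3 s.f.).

At the critical point dD/dt = 0, so k_1 L₀ e^(−k_1 t) = k_2 D. Substituting D(t) from the Streeter–Phelps equation and solving for t gives
t_c = ln[(k_2/k_1)(1 − D₀(k_2−k_1)/(k_1 L₀))] / (k_2−k_1).
Here k_2−k_1 = 1.664 d⁻¹ and 1 − D₀(k_2−k_1)/(k_1 L₀) = 1 − 2.83×1.664/(0.256×37.5) = 0.5095, so
t_c = ln(7.500 × 0.5095) / 1.664 = 1.341 / 1.664 = 0.8056 d.
D_c = (k_1/k_2) L₀ e^(−k_1 t_c) = (0.256/1.92) × 37.5 × e^(−0.256×0.8056) = 0.1333 × 37.5 × 0.8136 = 4.068 mg/L.

t_c ≈ 0.806 d; D_c ≈ 4.07 mg/L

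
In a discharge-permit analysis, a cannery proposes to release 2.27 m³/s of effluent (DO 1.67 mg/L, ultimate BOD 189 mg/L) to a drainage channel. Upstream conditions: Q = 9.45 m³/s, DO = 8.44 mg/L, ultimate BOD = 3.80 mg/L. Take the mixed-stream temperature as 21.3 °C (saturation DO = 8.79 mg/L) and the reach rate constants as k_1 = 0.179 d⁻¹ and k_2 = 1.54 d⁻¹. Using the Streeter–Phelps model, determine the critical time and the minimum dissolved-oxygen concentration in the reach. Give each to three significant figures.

t_c ≈ 1.30 d; minimum DO ≈ 5.14 mg/L

Mixed DO = (9.45×8.44 + 2.27×1.67)/(9.45+2.27) = 83.55/11.72 = 7.129 mg/L.
Mixed L₀ = (9.45×3.80 + 2.27×189)/(11.72) = 464.9/11.72 = 39.67 mg/L.
Initial deficit D₀ = C_s − DO₀ = 8.79 − 7.129 = 1.661 mg/L.
t_c = (1/1.361) ln[(1.54/0.179)(1 − 1.661×1.361/(0.179×39.67))] = 0.7348 × ln(5.864) = 1.300 d.
D_c = (0.179/1.54) × 39.67 × e^(−0.179×1.300) = 0.1162 × 39.67 × 0.7924 = 3.654 mg/L.
Minimum DO = 8.79 − 3.654 = 5.136 mg/L.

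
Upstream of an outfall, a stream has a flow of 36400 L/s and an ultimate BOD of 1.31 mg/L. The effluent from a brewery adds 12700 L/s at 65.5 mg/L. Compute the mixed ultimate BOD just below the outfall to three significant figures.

Flow-weighted mixing: C = (Q_r C_r + Q_w C_w)/(Q_r + Q_w)
= (36400×1.31 + 12700×65.5)/(36400 + 12700) = 879500/49100 = 17.91 mg/L.

17.9 mg/L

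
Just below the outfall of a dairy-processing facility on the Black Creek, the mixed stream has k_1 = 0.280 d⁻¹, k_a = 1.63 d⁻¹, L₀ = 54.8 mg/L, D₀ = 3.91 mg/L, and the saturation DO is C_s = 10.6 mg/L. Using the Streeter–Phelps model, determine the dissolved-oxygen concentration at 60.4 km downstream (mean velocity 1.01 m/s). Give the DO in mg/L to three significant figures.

Travel time t = x/v = 60.4 km / (1.01 m/s) = 60400 m / 1.01 m/s = 59800 s = 0.6922 d.
k_1 L₀/(k_a−k_1) = 0.280×54.8/(1.63−0.280) = 15.34/1.350 = 11.37 mg/L.
e^(−k_1 t) = e^(−0.280×0.6922) = 0.8238; e^(−k_a t) = e^(−1.63×0.6922) = 0.3236.
D = 11.37 × (0.8238 − 0.3236) + 3.91 × 0.3236 = 5.685 + 1.265 = 6.951 mg/L.
DO = C_s − D = 10.6 − 6.951 = 3.649 mg/L.

DO ≈ 3.65 mg/L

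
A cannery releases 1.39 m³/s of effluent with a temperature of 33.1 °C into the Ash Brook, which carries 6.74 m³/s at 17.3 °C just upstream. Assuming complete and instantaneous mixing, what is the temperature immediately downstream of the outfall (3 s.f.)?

20.0 °C

Flow-weighted mixing: C = (Q_r C_r + Q_w C_w)/(Q_r + Q_w)
= (6.74×17.3 + 1.39×33.1)/(6.74 + 1.39) = 162.6/8.130 = 20.00 °C.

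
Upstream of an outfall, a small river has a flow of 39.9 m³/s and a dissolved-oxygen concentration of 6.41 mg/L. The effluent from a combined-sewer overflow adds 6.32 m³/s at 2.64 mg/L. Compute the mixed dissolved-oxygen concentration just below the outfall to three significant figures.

Flow-weighted mixing: C = (Q_r C_r + Q_w C_w)/(Q_r + Q_w)
= (39.9×6.41 + 6.32×2.64)/(39.9 + 6.32) = 272.4/46.22 = 5.895 mg/L.

5.89 mg/L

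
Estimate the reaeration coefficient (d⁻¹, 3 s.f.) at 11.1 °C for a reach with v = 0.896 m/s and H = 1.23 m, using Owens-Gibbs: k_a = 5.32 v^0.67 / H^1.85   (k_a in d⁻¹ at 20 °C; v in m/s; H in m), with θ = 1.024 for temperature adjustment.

k_a(20) = 5.32 × 0.896^0.67 / 1.23^1.85 = 5.32 × 0.9291 / 1.467 = 3.370 d⁻¹.
k_a(11.1) = 3.370 × 1.024^(11.1−20) = 3.370 × 0.8097 = 2.729 d⁻¹.

k_a ≈ 2.73 d⁻¹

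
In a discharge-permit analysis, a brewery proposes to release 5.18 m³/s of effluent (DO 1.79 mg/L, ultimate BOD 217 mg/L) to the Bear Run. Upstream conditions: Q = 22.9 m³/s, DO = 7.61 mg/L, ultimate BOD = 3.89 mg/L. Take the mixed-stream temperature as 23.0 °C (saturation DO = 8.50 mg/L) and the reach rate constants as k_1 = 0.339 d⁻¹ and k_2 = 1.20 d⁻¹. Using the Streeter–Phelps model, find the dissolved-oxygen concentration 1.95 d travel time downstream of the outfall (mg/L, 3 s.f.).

DO ≈ 1.17 mg/L

Mixed DO = (22.9×7.61 + 5.18×1.79)/(22.9+5.18) = 183.5/28.08 = 6.536 mg/L.
Mixed L₀ = (22.9×3.89 + 5.18×217)/(28.08) = 1213/28.08 = 43.20 mg/L.
Initial deficit D₀ = C_s − DO₀ = 8.50 − 6.536 = 1.964 mg/L.
D(1.95) = [0.339×43.20/(1.20−0.339)](e^(−0.339×1.95) − e^(−1.20×1.95)) + 1.964 e^(−1.20×1.95)
= 17.01 × (0.5163 − 0.09633) + 1.964 × 0.09633 = 7.333 mg/L.
DO = 8.50 − 7.333 = 1.167 mg/L.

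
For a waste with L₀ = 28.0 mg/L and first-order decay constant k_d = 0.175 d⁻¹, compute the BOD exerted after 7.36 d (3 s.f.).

y ≈ 20.3 mg/L

y_t = L₀(1 − e^(−k_d t)) = 28.0 × (1 − e^(−0.175×7.36))
= 28.0 × (1 − 0.2758) = 28.0 × 0.7242 = 20.28 mg/L.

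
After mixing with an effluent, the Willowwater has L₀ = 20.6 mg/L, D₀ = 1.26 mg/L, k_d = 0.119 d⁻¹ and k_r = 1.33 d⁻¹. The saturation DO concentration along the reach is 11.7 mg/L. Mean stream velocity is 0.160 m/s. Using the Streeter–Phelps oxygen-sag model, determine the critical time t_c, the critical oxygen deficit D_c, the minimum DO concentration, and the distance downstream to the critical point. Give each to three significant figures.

t_c = [1/(k_r−k_d)] ln[(k_r/k_d)(1 − D₀(k_r−k_d)/(k_d L₀))]
= [1/(1.33−0.119)] ln[(1.33/0.119)(1 − 1.26×1.211/(0.119×20.6))]
= (1/1.211) ln[11.18 × 0.3776] = 0.8258 × ln(4.220) = 0.8258 × 1.440 = 1.189 d.
D_c = (k_d/k_r) L₀ e^(−k_d t_c) = (0.119/1.33) × 20.6 × e^(−0.119×1.189) = 0.08947 × 20.6 × 0.8681 = 1.600 mg/L.
Minimum DO = C_s − D_c = 11.7 − 1.600 = 10.10 mg/L.
x_c = v t_c = 0.160 m/s × 1.189 d × 86400 s/d = 16440 m ≈ 16.4 km.

t_c ≈ 1.19 d; D_c ≈ 1.60 mg/L; min DO ≈ 10.1 mg/L; x_c ≈ 16.4 km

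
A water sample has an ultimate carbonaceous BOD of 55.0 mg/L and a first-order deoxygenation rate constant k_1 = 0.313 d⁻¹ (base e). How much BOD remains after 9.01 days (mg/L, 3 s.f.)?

L_t = L₀ e^(−k_1 t) = 55.0 × e^(−0.313×9.01) = 55.0 × 0.05960 = 3.278 mg/L.

L ≈ 3.28 mg/L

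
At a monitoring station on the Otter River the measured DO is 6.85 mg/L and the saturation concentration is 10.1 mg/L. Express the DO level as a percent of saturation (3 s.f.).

% saturation = C/C_s × 100 = 6.85/10.1 × 100 = 67.8 %.

67.8 % saturation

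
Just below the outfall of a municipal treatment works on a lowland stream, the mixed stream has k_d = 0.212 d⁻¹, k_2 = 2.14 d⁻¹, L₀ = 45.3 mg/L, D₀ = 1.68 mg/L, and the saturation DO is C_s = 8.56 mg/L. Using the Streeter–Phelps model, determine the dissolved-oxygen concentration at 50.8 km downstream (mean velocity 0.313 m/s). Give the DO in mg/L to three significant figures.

DO ≈ 5.27 mg/L

Travel time t = x/v = 50.8 km / (0.313 m/s) = 50800 m / 0.313 m/s = 162300 s = 1.878 d.
k_d L₀/(k_2−k_d) = 0.212×45.3/(2.14−0.212) = 9.604/1.928 = 4.981 mg/L.
e^(−k_d t) = e^(−0.212×1.878) = 0.6715; e^(−k_2 t) = e^(−2.14×1.878) = 0.01795.
D = 4.981 × (0.6715 − 0.01795) + 1.68 × 0.01795 = 3.255 + 0.03016 = 3.286 mg/L.
DO = C_s − D = 8.56 − 3.286 = 5.274 mg/L.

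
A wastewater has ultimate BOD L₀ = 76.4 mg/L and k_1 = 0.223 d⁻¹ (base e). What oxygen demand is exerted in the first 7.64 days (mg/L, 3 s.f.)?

y ≈ 62.5 mg/L

y_t = L₀(1 − e^(−k_1 t)) = 76.4 × (1 − e^(−0.223×7.64))
= 76.4 × (1 − 0.1820) = 76.4 × 0.8180 = 62.49 mg/L.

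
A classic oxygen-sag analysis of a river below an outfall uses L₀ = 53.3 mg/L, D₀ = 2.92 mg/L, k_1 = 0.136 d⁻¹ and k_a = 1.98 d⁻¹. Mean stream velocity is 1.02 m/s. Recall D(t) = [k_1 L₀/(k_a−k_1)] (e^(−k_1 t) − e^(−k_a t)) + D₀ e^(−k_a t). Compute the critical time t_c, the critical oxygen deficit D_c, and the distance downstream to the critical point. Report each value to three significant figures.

t_c ≈ 0.716 d; D_c ≈ 3.32 mg/L; x_c ≈ 63.1 km

With k_a/k_1 = 14.56 and 1 − D₀(k_a−k_1)/(k_1 L₀) = 0.2572,
t_c = ln(14.56 × 0.2572) / (1.98 − 0.136) = ln(3.744) / 1.844 = 1.320/1.844 = 0.7160 d.
D_c = (k_1/k_a) L₀ e^(−k_1 t_c) = (0.136/1.98) × 53.3 × e^(−0.136×0.7160) = 0.06869 × 53.3 × 0.9072 = 3.321 mg/L.
x_c = v t_c = 1.02 m/s × 0.7160 d × 86400 s/d = 63100 m ≈ 63.1 km.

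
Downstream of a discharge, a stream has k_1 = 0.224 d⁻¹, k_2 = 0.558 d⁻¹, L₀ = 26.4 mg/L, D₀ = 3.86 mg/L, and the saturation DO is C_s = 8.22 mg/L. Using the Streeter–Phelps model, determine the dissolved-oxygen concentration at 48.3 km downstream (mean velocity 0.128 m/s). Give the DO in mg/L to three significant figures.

Travel time t = x/v = 48.3 km / (0.128 m/s) = 48300 m / 0.128 m/s = 377300 s = 4.367 d.
k_1 L₀/(k_2−k_1) = 0.224×26.4/(0.558−0.224) = 5.914/0.3340 = 17.71 mg/L.
e^(−k_1 t) = e^(−0.224×4.367) = 0.3760; e^(−k_2 t) = e^(−0.558×4.367) = 0.08742.
D = 17.71 × (0.3760 − 0.08742) + 3.86 × 0.08742 = 5.109 + 0.3374 = 5.446 mg/L.
DO = C_s − D = 8.22 − 5.446 = 2.774 mg/L.

DO ≈ 2.77 mg/L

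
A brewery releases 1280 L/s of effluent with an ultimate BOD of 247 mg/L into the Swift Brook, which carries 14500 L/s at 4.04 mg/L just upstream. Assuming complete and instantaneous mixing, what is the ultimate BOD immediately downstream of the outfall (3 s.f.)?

Flow-weighted mixing: C = (Q_r C_r + Q_w C_w)/(Q_r + Q_w)
= (14500×4.04 + 1280×247)/(14500 + 1280) = 374700/15780 = 23.75 mg/L.

23.7 mg/L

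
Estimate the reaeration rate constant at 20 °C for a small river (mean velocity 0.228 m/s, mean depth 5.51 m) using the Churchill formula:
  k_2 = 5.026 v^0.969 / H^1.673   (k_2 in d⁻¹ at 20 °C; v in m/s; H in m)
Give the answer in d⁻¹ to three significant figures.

k_2 ≈ 0.0690 d⁻¹

k_2 = 5.026 × 0.228^0.969 / 5.51^1.673 = 5.026 × 0.2387 / 17.38 = 0.06904 d⁻¹.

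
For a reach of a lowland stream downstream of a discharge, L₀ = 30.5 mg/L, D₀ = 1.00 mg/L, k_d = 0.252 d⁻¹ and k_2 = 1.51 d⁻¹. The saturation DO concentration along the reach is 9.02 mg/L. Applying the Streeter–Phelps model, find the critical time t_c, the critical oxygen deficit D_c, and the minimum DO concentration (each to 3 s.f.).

With k_2/k_d = 5.992 and 1 − D₀(k_2−k_d)/(k_d L₀) = 0.8363,
t_c = ln(5.992 × 0.8363) / (1.51 − 0.252) = ln(5.011) / 1.258 = 1.612/1.258 = 1.281 d.
D_c = (k_d/k_2) L₀ e^(−k_d t_c) = (0.252/1.51) × 30.5 × e^(−0.252×1.281) = 0.1669 × 30.5 × 0.7241 = 3.686 mg/L.
Minimum DO = C_s − D_c = 9.02 − 3.686 = 5.334 mg/L.

t_c ≈ 1.28 d; D_c ≈ 3.69 mg/L; min DO ≈ 5.33 mg/L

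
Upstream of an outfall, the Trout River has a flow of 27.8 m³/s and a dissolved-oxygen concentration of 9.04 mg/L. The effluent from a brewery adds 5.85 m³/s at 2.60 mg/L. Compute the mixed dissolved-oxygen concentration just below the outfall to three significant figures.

7.92 mg/L

Flow-weighted mixing: C = (Q_r C_r + Q_w C_w)/(Q_r + Q_w)
= (27.8×9.04 + 5.85×2.60)/(27.8 + 5.85) = 266.5/33.65 = 7.920 mg/L.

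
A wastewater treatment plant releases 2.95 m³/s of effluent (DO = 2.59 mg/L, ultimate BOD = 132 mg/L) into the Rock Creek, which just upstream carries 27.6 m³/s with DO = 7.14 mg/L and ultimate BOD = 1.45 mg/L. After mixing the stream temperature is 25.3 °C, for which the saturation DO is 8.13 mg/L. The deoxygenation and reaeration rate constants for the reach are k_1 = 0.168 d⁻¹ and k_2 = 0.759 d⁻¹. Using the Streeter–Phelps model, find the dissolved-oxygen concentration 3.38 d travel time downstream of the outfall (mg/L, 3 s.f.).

Mixed DO = (27.6×7.14 + 2.95×2.59)/(27.6+2.95) = 204.7/30.55 = 6.701 mg/L.
Mixed L₀ = (27.6×1.45 + 2.95×132)/(30.55) = 429.4/30.55 = 14.06 mg/L.
Initial deficit D₀ = C_s − DO₀ = 8.13 − 6.701 = 1.429 mg/L.
D(3.38) = [0.168×14.06/(0.759−0.168)](e^(−0.168×3.38) − e^(−0.759×3.38)) + 1.429 e^(−0.759×3.38)
= 3.996 × (0.5667 − 0.07689) + 1.429 × 0.07689 = 2.067 mg/L.
DO = 8.13 − 2.067 = 6.063 mg/L.

DO ≈ 6.06 mg/L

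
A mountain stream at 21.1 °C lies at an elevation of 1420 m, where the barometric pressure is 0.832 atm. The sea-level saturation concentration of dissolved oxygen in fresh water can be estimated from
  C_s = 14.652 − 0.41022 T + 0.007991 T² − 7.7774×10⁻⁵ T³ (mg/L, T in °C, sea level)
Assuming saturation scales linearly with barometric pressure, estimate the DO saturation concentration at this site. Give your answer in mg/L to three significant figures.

C_s ≈ 7.34 mg/L

At sea level: C_s = 14.652 − 0.41022×21.1 + 0.007991×21.1² − 7.7774×10⁻⁵×21.1³ = 8.823 mg/L.
Pressure correction: C_s' = 8.823 × 0.832 = 7.341 mg/L.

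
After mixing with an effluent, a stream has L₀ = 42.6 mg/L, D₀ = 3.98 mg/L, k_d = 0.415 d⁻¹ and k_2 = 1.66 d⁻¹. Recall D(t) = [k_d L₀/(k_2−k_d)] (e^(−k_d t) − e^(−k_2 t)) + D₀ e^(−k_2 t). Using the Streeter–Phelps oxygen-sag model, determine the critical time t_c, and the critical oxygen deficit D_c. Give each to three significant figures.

t_c ≈ 0.849 d; D_c ≈ 7.49 mg/L

t_c = [1/(k_2−k_d)] ln[(k_2/k_d)(1 − D₀(k_2−k_d)/(k_d L₀))]
= [1/(1.66−0.415)] ln[(1.66/0.415)(1 − 3.98×1.245/(0.415×42.6))]
= (1/1.245) ln[4.000 × 0.7197] = 0.8032 × ln(2.879) = 0.8032 × 1.057 = 0.8493 d.
L(t_c) = L₀ e^(−k_d t_c) = 42.6 × 0.7030 = 29.95 mg/L, and at the critical point k_2 D_c = k_d L, so D_c = (0.415/1.66) × 29.95 = 7.486 mg/L.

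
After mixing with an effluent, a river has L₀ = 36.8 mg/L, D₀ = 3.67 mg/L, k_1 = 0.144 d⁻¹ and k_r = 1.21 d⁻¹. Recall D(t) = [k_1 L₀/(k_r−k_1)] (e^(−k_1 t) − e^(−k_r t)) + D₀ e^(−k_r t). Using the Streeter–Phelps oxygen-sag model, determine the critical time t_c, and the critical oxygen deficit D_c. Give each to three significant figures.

t_c ≈ 0.739 d; D_c ≈ 3.94 mg/L

At the critical point dD/dt = 0, so k_1 L₀ e^(−k_1 t) = k_r D. Substituting D(t) from the Streeter–Phelps equation and solving for t gives
t_c = ln[(k_r/k_1)(1 − D₀(k_r−k_1)/(k_1 L₀))] / (k_r−k_1).
Here k_r−k_1 = 1.066 d⁻¹ and 1 − D₀(k_r−k_1)/(k_1 L₀) = 1 − 3.67×1.066/(0.144×36.8) = 0.2617, so
t_c = ln(8.403 × 0.2617) / 1.066 = 0.7881 / 1.066 = 0.7393 d.
L(t_c) = L₀ e^(−k_1 t_c) = 36.8 × 0.8990 = 33.08 mg/L, and at the critical point k_r D_c = k_1 L, so D_c = (0.144/1.21) × 33.08 = 3.937 mg/L.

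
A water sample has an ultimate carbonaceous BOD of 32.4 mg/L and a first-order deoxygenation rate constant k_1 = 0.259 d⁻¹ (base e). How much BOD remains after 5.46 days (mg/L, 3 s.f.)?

L ≈ 7.88 mg/L

L_t = L₀ e^(−k_1 t) = 32.4 × e^(−0.259×5.46) = 32.4 × 0.2431 = 7.878 mg/L.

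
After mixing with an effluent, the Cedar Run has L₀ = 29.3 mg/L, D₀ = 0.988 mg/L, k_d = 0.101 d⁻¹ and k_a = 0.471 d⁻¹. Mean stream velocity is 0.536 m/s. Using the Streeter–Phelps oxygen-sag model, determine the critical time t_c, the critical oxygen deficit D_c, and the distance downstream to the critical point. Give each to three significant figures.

t_c ≈ 3.81 d; D_c ≈ 4.28 mg/L; x_c ≈ 176 km

t_c = [1/(k_a−k_d)] ln[(k_a/k_d)(1 − D₀(k_a−k_d)/(k_d L₀))]
= [1/(0.471−0.101)] ln[(0.471/0.101)(1 − 0.988×0.3700/(0.101×29.3))]
= (1/0.3700) ln[4.663 × 0.8765] = 2.703 × ln(4.087) = 2.703 × 1.408 = 3.805 d.
L(t_c) = L₀ e^(−k_d t_c) = 29.3 × 0.6809 = 19.95 mg/L, and at the critical point k_a D_c = k_d L, so D_c = (0.101/0.471) × 19.95 = 4.278 mg/L.
x_c = v t_c = 0.536 m/s × 3.805 d × 86400 s/d = 176200 m ≈ 176 km.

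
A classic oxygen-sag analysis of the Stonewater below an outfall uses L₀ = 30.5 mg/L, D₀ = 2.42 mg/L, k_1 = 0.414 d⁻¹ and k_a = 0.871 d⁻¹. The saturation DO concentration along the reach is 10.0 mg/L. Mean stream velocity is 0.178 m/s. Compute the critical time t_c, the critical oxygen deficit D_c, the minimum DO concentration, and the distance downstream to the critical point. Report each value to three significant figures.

t_c ≈ 1.43 d; D_c ≈ 8.03 mg/L; min DO ≈ 1.97 mg/L; x_c ≈ 21.9 km

With k_a/k_1 = 2.104 and 1 − D₀(k_a−k_1)/(k_1 L₀) = 0.9124,
t_c = ln(2.104 × 0.9124) / (0.871 − 0.414) = ln(1.920) / 0.4570 = 0.6521/0.4570 = 1.427 d.
D_c = (k_1/k_a) L₀ e^(−k_1 t_c) = (0.414/0.871) × 30.5 × e^(−0.414×1.427) = 0.4753 × 30.5 × 0.5539 = 8.030 mg/L.
Minimum DO = C_s − D_c = 10.0 − 8.030 = 1.970 mg/L.
x_c = v t_c = 0.178 m/s × 1.427 d × 86400 s/d = 21950 m ≈ 21.9 km.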